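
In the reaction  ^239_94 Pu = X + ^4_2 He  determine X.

U-235

Conserve mass number: 239 = A + 4, so A = 235.
Conserve atomic number: 94 = Z + 2, so Z = 92.
Z = 92 is uranium, so the species is ^235_92 U.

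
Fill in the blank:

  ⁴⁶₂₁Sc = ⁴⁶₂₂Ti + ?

beta-minus particle

Conserve mass number: 46 = 46 + A, so A = 0.
Conserve atomic number: 21 = 22 + Z, so Z = -1.
A = 0 and Z = -1 is ⁰₋₁e — a beta-minus particle.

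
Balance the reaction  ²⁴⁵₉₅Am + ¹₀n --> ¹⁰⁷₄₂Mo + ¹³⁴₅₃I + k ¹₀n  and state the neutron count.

Conserve mass number: 246 = 107 + 134 + k, so k = 246 − 241 = 5.
Check atomic number: 95 = 42 + 53 + 0 = 95. ✓

5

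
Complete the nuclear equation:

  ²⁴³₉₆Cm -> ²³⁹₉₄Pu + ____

Conserve mass number: 243 = 239 + A, so A = 4.
Conserve atomic number: 96 = 94 + Z, so Z = 2.
A = 4 and Z = 2 is ⁴₂He — an alpha particle.

alpha particle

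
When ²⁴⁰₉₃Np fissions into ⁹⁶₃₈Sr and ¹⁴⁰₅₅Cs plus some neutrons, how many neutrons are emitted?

4

Conserve mass number: 240 = 96 + 140 + k, so k = 240 − 236 = 4.
Check atomic number: 93 = 38 + 55 + 0 = 93. ✓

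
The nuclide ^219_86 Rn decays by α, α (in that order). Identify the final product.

Pb-211

Start: (A, Z) = (219, 86).
After α: (215, 84).
After α: (211, 82).
Z = 82 is lead.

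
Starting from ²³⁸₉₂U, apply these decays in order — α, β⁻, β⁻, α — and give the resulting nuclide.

Start: (A, Z) = (238, 92).
After α: (234, 90).
After β⁻: (234, 91).
After β⁻: (234, 92).
After α: (230, 90).
Z = 90 is thorium.

Th-230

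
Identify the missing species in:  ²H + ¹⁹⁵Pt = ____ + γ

Au-197

Conserve mass number: 2 + 195 = A + 0, so A = 197.
Conserve atomic number: 1 + 78 = Z + 0, so Z = 79.
Z = 79 is gold, so the species is ¹⁹⁷Au.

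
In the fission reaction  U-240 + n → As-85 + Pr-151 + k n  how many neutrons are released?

Conserve mass number: 241 = 85 + 151 + k, so k = 241 − 236 = 5.
Check atomic number: 92 = 33 + 59 + 0 = 92. ✓

5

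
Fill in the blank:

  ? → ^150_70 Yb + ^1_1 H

Lu-151

Conserve mass number: A = 150 + 1, so A = 151.
Conserve atomic number: Z = 70 + 1, so Z = 71.
Z = 71 is lutetium, so the species is ^151_71 Lu.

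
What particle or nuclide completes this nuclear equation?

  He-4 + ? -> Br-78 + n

As-75

Conserve mass number: 4 + A = 78 + 1, so A = 75.
Conserve atomic number: 2 + Z = 35 + 0, so Z = 33.
Z = 33 is arsenic, so the species is As-75.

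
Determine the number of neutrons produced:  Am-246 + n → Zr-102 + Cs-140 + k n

5

Conserve mass number: 247 = 102 + 140 + k, so k = 247 − 242 = 5.
Check atomic number: 95 = 40 + 55 + 0 = 95. ✓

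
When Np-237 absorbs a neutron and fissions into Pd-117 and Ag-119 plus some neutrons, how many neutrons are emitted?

2

Conserve mass number: 238 = 117 + 119 + k, so k = 238 − 236 = 2.
Check atomic number: 93 = 46 + 47 + 0 = 93. ✓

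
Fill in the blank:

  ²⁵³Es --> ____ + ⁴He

Bk-249

Conserve mass number: 253 = A + 4, so A = 249.
Conserve atomic number: 99 = Z + 2, so Z = 97.
Z = 97 is berkelium, so the species is ²⁴⁹Bk.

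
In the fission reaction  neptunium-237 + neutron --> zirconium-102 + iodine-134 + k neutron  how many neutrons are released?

Conserve mass number: 238 = 102 + 134 + k, so k = 238 − 236 = 2.
Check atomic number: 93 = 40 + 53 + 0 = 93. ✓

2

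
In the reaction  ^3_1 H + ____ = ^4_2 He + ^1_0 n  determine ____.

deuteron

Conserve mass number: 3 + A = 4 + 1, so A = 2.
Conserve atomic number: 1 + Z = 2 + 0, so Z = 1.
A = 2 and Z = 1 is ^2_1 H — a deuteron.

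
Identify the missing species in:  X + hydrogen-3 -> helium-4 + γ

Conserve mass number: A + 3 = 4 + 0, so A = 1.
Conserve atomic number: Z + 1 = 2 + 0, so Z = 1.
A = 1 and Z = 1 is hydrogen-1 — a proton.

proton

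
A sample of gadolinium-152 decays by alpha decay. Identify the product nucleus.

Sm-148

Alpha decay: mass number changes by -4, atomic number by -2.
A: 152 − 4 = 148; Z: 64 − 2 = 62.
Z = 62 is samarium, so the daughter is samarium-148.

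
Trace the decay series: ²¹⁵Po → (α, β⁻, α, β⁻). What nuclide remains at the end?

Pb-207

Start: (A, Z) = (215, 84).
After α: (211, 82).
After β⁻: (211, 83).
After α: (207, 81).
After β⁻: (207, 82).
Z = 82 is lead.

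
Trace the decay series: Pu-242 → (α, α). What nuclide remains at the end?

Th-234

Start: (A, Z) = (242, 94).
After α: (238, 92).
After α: (234, 90).
Z = 90 is thorium.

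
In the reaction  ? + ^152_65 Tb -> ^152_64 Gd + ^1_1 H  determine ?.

Conserve mass number: A + 152 = 152 + 1, so A = 1.
Conserve atomic number: Z + 65 = 64 + 1, so Z = 0.
A = 1 and Z = 0 is ^1_0 n — a neutron.

neutron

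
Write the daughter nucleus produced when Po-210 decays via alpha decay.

Alpha decay: mass number changes by -4, atomic number by -2.
A: 210 − 4 = 206; Z: 84 − 2 = 82.
Z = 82 is lead, so the daughter is Pb-206.

Pb-206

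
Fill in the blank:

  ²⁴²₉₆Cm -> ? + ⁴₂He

Pu-238

Conserve mass number: 242 = A + 4, so A = 238.
Conserve atomic number: 96 = Z + 2, so Z = 94.
Z = 94 is plutonium, so the species is ²³⁸₉₄Pu.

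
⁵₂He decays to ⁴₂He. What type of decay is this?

ΔA = 4 − 5 = -1; ΔZ = 2 − 2 = +0.
A drops by 1 with Z unchanged — a neutron was emitted.

neutron emission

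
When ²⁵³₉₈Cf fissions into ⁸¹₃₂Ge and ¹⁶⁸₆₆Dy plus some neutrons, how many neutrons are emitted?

4

Conserve mass number: 253 = 81 + 168 + k, so k = 253 − 249 = 4.
Check atomic number: 98 = 32 + 66 + 0 = 98. ✓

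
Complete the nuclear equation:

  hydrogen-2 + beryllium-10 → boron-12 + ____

Conserve mass number: 2 + 10 = 12 + A, so A = 0.
Conserve atomic number: 1 + 4 = 5 + Z, so Z = 0.
A = 0 and Z = 0 is γ — a gamma ray.

gamma ray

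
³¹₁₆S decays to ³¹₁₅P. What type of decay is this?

beta-plus decay or electron capture

ΔA = 31 − 31 = 0; ΔZ = 15 − 16 = -1.
A is unchanged and Z drops by 1 — a proton has become a neutron (β⁺ emission or electron capture).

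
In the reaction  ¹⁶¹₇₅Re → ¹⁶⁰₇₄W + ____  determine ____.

Conserve mass number: 161 = 160 + A, so A = 1.
Conserve atomic number: 75 = 74 + Z, so Z = 1.
A = 1 and Z = 1 is ¹₁H — a proton.

proton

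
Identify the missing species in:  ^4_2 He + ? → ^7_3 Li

Conserve mass number: 4 + A = 7, so A = 3.
Conserve atomic number: 2 + Z = 3, so Z = 1.
A = 3 and Z = 1 is ^3_1 H — a triton.

triton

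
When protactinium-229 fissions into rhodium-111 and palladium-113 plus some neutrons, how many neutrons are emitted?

Conserve mass number: 229 = 111 + 113 + k, so k = 229 − 224 = 5.
Check atomic number: 91 = 45 + 46 + 0 = 91. ✓

5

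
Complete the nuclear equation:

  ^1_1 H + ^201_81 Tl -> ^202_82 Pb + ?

Conserve mass number: 1 + 201 = 202 + A, so A = 0.
Conserve atomic number: 1 + 81 = 82 + Z, so Z = 0.
A = 0 and Z = 0 is ^0_0 γ — a gamma ray.

gamma ray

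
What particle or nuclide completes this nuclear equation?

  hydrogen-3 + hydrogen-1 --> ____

Conserve mass number: 3 + 1 = A, so A = 4.
Conserve atomic number: 1 + 1 = Z, so Z = 2.
A = 4 and Z = 2 is helium-4 — an alpha particle.

He-4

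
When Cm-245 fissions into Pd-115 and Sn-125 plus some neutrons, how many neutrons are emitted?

Conserve mass number: 245 = 115 + 125 + k, so k = 245 − 240 = 5.
Check atomic number: 96 = 46 + 50 + 0 = 96. ✓

5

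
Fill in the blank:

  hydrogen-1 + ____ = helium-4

Conserve mass number: 1 + A = 4, so A = 3.
Conserve atomic number: 1 + Z = 2, so Z = 1.
A = 3 and Z = 1 is hydrogen-3 — a triton.

triton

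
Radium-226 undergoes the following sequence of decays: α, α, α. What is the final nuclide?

Start: (A, Z) = (226, 88).
After α: (222, 86).
After α: (218, 84).
After α: (214, 82).
Z = 82 is lead.

Pb-214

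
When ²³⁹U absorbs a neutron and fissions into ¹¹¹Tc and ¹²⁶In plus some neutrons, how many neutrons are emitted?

Conserve mass number: 240 = 111 + 126 + k, so k = 240 − 237 = 3.
Check atomic number: 92 = 43 + 49 + 0 = 92. ✓

3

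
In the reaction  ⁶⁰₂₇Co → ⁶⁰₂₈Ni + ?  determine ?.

beta-minus particle

Conserve mass number: 60 = 60 + A, so A = 0.
Conserve atomic number: 27 = 28 + Z, so Z = -1.
A = 0 and Z = -1 is ⁰₋₁e — a beta-minus particle.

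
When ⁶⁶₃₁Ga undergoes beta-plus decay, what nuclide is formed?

Zn-66

Beta-plus decay: mass number changes by +0, atomic number by -1.
A: 66 = 66; Z: 31 − 1 = 30.
Z = 30 is zinc, so the daughter is ⁶⁶₃₀Zn.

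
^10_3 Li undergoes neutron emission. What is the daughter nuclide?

Li-9

Neutron emission: mass number changes by -1, atomic number by +0.
A: 10 − 1 = 9; Z: 3 = 3.
Z = 3 is lithium, so the daughter is ^9_3 Li.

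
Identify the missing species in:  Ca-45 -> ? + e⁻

Sc-45

Conserve mass number: 45 = A + 0, so A = 45.
Conserve atomic number: 20 = Z − 1, so Z = 21.
Z = 21 is scandium, so the species is Sc-45.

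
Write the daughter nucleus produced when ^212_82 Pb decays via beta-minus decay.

Beta-minus decay: mass number changes by +0, atomic number by +1.
A: 212 = 212; Z: 82 + 1 = 83.
Z = 83 is bismuth, so the daughter is ^212_83 Bi.

Bi-212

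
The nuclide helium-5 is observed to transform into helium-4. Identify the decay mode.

neutron emission

ΔA = 4 − 5 = -1; ΔZ = 2 − 2 = +0.
A drops by 1 with Z unchanged — a neutron was emitted.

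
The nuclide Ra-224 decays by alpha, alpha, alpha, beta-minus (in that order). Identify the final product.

Start: (A, Z) = (224, 88).
After α: (220, 86).
After α: (216, 84).
After α: (212, 82).
After β⁻: (212, 83).
Z = 83 is bismuth.

Bi-212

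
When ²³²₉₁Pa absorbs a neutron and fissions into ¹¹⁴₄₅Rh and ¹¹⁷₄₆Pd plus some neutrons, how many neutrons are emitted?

2

Conserve mass number: 233 = 114 + 117 + k, so k = 233 − 231 = 2.
Check atomic number: 91 = 45 + 46 + 0 = 91. ✓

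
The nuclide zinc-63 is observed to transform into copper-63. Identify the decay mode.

beta-plus decay or electron capture

ΔA = 63 − 63 = 0; ΔZ = 29 − 30 = -1.
A is unchanged and Z drops by 1 — a proton has become a neutron (β⁺ emission or electron capture).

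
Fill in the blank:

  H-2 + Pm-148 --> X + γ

Conserve mass number: 2 + 148 = A + 0, so A = 150.
Conserve atomic number: 1 + 61 = Z + 0, so Z = 62.
Z = 62 is samarium, so the species is Sm-150.

Sm-150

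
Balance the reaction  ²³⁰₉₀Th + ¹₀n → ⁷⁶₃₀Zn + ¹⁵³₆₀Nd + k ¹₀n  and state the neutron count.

Conserve mass number: 231 = 76 + 153 + k, so k = 231 − 229 = 2.
Check atomic number: 90 = 30 + 60 + 0 = 90. ✓

2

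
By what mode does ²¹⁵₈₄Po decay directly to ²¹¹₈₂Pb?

alpha decay

ΔA = 211 − 215 = -4; ΔZ = 82 − 84 = -2.
A drops by 4 and Z drops by 2 — the signature of alpha emission.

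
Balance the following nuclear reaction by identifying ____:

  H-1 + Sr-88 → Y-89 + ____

Conserve mass number: 1 + 88 = 89 + A, so A = 0.
Conserve atomic number: 1 + 38 = 39 + Z, so Z = 0.
A = 0 and Z = 0 is γ — a gamma ray.

gamma ray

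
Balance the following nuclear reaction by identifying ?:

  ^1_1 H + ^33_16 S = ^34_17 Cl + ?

Conserve mass number: 1 + 33 = 34 + A, so A = 0.
Conserve atomic number: 1 + 16 = 17 + Z, so Z = 0.
A = 0 and Z = 0 is ^0_0 γ — a gamma ray.

gamma ray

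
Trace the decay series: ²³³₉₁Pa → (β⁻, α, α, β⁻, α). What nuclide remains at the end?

Start: (A, Z) = (233, 91).
After β⁻: (233, 92).
After α: (229, 90).
After α: (225, 88).
After β⁻: (225, 89).
After α: (221, 87).
Z = 87 is francium.

Fr-221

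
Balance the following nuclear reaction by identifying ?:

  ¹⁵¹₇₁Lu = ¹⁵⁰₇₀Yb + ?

proton

Conserve mass number: 151 = 150 + A, so A = 1.
Conserve atomic number: 71 = 70 + Z, so Z = 1.
A = 1 and Z = 1 is ¹₁H — a proton.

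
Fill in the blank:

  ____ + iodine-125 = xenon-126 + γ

proton

Conserve mass number: A + 125 = 126 + 0, so A = 1.
Conserve atomic number: Z + 53 = 54 + 0, so Z = 1.
A = 1 and Z = 1 is hydrogen-1 — a proton.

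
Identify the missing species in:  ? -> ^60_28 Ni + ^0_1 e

Cu-60

Conserve mass number: A = 60 + 0, so A = 60.
Conserve atomic number: Z = 28 + 1, so Z = 29.
Z = 29 is copper, so the species is ^60_29 Cu.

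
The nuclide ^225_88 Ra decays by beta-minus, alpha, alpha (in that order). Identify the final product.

Start: (A, Z) = (225, 88).
After β⁻: (225, 89).
After α: (221, 87).
After α: (217, 85).
Z = 85 is astatine.

At-217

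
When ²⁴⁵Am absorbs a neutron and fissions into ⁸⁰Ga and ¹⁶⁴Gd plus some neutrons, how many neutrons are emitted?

Conserve mass number: 246 = 80 + 164 + k, so k = 246 − 244 = 2.
Check atomic number: 95 = 31 + 64 + 0 = 95. ✓

2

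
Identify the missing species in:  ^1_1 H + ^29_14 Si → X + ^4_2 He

Al-26

Conserve mass number: 1 + 29 = A + 4, so A = 26.
Conserve atomic number: 1 + 14 = Z + 2, so Z = 13.
Z = 13 is aluminium, so the species is ^26_13 Al.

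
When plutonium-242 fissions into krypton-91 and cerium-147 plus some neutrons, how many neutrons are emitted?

Conserve mass number: 242 = 91 + 147 + k, so k = 242 − 238 = 4.
Check atomic number: 94 = 36 + 58 + 0 = 94. ✓

4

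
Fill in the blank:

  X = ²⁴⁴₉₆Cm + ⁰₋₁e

Conserve mass number: A = 244 + 0, so A = 244.
Conserve atomic number: Z = 96 − 1, so Z = 95.
Z = 95 is americium, so the species is ²⁴⁴₉₅Am.

Am-244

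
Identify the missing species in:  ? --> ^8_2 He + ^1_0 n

Conserve mass number: A = 8 + 1, so A = 9.
Conserve atomic number: Z = 2 + 0, so Z = 2.
Z = 2 is helium, so the species is ^9_2 He.

He-9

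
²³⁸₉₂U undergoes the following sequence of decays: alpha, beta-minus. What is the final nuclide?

Start: (A, Z) = (238, 92).
After α: (234, 90).
After β⁻: (234, 91).
Z = 91 is protactinium.

Pa-234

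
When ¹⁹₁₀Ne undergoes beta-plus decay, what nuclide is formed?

F-19

Beta-plus decay: mass number changes by +0, atomic number by -1.
A: 19 = 19; Z: 10 − 1 = 9.
Z = 9 is fluorine, so the daughter is ¹⁹₉F.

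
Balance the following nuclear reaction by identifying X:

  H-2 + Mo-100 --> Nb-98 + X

alpha particle

Conserve mass number: 2 + 100 = 98 + A, so A = 4.
Conserve atomic number: 1 + 42 = 41 + Z, so Z = 2.
A = 4 and Z = 2 is He-4 — an alpha particle.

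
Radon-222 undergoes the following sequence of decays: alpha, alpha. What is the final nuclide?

Start: (A, Z) = (222, 86).
After α: (218, 84).
After α: (214, 82).
Z = 82 is lead.

Pb-214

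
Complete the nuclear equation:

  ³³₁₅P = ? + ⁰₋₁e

S-33

Conserve mass number: 33 = A + 0, so A = 33.
Conserve atomic number: 15 = Z − 1, so Z = 16.
Z = 16 is sulfur, so the species is ³³₁₆S.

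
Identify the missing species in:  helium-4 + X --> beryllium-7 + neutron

Conserve mass number: 4 + A = 7 + 1, so A = 4.
Conserve atomic number: 2 + Z = 4 + 0, so Z = 2.
A = 4 and Z = 2 is helium-4 — an alpha particle.

alpha particle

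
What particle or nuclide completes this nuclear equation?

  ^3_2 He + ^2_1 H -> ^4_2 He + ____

Conserve mass number: 3 + 2 = 4 + A, so A = 1.
Conserve atomic number: 2 + 1 = 2 + Z, so Z = 1.
A = 1 and Z = 1 is ^1_1 H — a proton.

proton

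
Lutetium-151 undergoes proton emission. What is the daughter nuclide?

Proton emission: mass number changes by -1, atomic number by -1.
A: 151 − 1 = 150; Z: 71 − 1 = 70.
Z = 70 is ytterbium, so the daughter is ytterbium-150.

Yb-150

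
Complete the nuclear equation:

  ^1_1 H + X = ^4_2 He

triton

Conserve mass number: 1 + A = 4, so A = 3.
Conserve atomic number: 1 + Z = 2, so Z = 1.
A = 3 and Z = 1 is ^3_1 H — a triton.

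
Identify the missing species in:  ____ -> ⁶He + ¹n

He-7

Conserve mass number: A = 6 + 1, so A = 7.
Conserve atomic number: Z = 2 + 0, so Z = 2.
Z = 2 is helium, so the species is ⁷He.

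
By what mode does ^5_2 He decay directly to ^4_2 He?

neutron emission

ΔA = 4 − 5 = -1; ΔZ = 2 − 2 = +0.
A drops by 1 with Z unchanged — a neutron was emitted.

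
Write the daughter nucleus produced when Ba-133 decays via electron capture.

Electron capture: mass number changes by +0, atomic number by -1.
A: 133 = 133; Z: 56 − 1 = 55.
Z = 55 is caesium, so the daughter is Cs-133.

Cs-133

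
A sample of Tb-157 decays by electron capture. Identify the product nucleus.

Electron capture: mass number changes by +0, atomic number by -1.
A: 157 = 157; Z: 65 − 1 = 64.
Z = 64 is gadolinium, so the daughter is Gd-157.

Gd-157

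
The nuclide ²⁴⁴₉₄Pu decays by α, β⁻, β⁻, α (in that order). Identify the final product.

U-236

Start: (A, Z) = (244, 94).
After α: (240, 92).
After β⁻: (240, 93).
After β⁻: (240, 94).
After α: (236, 92).
Z = 92 is uranium.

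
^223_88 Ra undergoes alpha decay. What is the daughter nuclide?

Alpha decay: mass number changes by -4, atomic number by -2.
A: 223 − 4 = 219; Z: 88 − 2 = 86.
Z = 86 is radon, so the daughter is ^219_86 Rn.

Rn-219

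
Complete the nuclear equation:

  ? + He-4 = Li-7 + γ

triton

Conserve mass number: A + 4 = 7 + 0, so A = 3.
Conserve atomic number: Z + 2 = 3 + 0, so Z = 1.
A = 3 and Z = 1 is H-3 — a triton.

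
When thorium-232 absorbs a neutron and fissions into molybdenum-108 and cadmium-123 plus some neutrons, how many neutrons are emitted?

2

Conserve mass number: 233 = 108 + 123 + k, so k = 233 − 231 = 2.
Check atomic number: 90 = 42 + 48 + 0 = 90. ✓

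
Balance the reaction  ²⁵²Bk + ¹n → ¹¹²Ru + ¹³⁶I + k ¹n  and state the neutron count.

Conserve mass number: 253 = 112 + 136 + k, so k = 253 − 248 = 5.
Check atomic number: 97 = 44 + 53 + 0 = 97. ✓

5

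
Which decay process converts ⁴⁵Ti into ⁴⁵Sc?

ΔA = 45 − 45 = 0; ΔZ = 21 − 22 = -1.
A is unchanged and Z drops by 1 — a proton has become a neutron (β⁺ emission or electron capture).

beta-plus decay or electron capture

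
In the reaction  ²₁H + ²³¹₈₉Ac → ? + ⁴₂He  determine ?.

Ra-229

Conserve mass number: 2 + 231 = A + 4, so A = 229.
Conserve atomic number: 1 + 89 = Z + 2, so Z = 88.
Z = 88 is radium, so the species is ²²⁹₈₈Ra.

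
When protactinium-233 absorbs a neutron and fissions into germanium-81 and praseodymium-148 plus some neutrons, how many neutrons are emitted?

Conserve mass number: 234 = 81 + 148 + k, so k = 234 − 229 = 5.
Check atomic number: 91 = 32 + 59 + 0 = 91. ✓

5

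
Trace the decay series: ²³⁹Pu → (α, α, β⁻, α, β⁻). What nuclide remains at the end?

Th-227

Start: (A, Z) = (239, 94).
After α: (235, 92).
After α: (231, 90).
After β⁻: (231, 91).
After α: (227, 89).
After β⁻: (227, 90).
Z = 90 is thorium.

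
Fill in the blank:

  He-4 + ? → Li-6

Conserve mass number: 4 + A = 6, so A = 2.
Conserve atomic number: 2 + Z = 3, so Z = 1.
A = 2 and Z = 1 is H-2 — a deuteron.

deuteron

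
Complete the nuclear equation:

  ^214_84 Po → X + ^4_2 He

Pb-210

Conserve mass number: 214 = A + 4, so A = 210.
Conserve atomic number: 84 = Z + 2, so Z = 82.
Z = 82 is lead, so the species is ^210_82 Pb.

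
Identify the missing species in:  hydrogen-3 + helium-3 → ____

Conserve mass number: 3 + 3 = A, so A = 6.
Conserve atomic number: 1 + 2 = Z, so Z = 3.
Z = 3 is lithium, so the species is lithium-6.

Li-6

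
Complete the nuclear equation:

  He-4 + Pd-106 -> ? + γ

Cd-110

Conserve mass number: 4 + 106 = A + 0, so A = 110.
Conserve atomic number: 2 + 46 = Z + 0, so Z = 48.
Z = 48 is cadmium, so the species is Cd-110.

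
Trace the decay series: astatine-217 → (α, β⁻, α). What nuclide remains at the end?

Start: (A, Z) = (217, 85).
After α: (213, 83).
After β⁻: (213, 84).
After α: (209, 82).
Z = 82 is lead.

Pb-209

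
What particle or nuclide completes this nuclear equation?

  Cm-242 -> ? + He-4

Pu-238

Conserve mass number: 242 = A + 4, so A = 238.
Conserve atomic number: 96 = Z + 2, so Z = 94.
Z = 94 is plutonium, so the species is Pu-238.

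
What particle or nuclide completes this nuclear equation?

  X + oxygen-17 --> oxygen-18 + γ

neutron

Conserve mass number: A + 17 = 18 + 0, so A = 1.
Conserve atomic number: Z + 8 = 8 + 0, so Z = 0.
A = 1 and Z = 0 is neutron — a neutron.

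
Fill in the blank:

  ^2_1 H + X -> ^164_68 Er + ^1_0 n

Ho-163

Conserve mass number: 2 + A = 164 + 1, so A = 163.
Conserve atomic number: 1 + Z = 68 + 0, so Z = 67.
Z = 67 is holmium, so the species is ^163_67 Ho.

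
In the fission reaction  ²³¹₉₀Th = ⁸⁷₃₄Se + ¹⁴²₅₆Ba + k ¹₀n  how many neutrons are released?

Conserve mass number: 231 = 87 + 142 + k, so k = 231 − 229 = 2.
Check atomic number: 90 = 34 + 56 + 0 = 90. ✓

2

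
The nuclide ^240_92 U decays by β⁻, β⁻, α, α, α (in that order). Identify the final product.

Start: (A, Z) = (240, 92).
After β⁻: (240, 93).
After β⁻: (240, 94).
After α: (236, 92).
After α: (232, 90).
After α: (228, 88).
Z = 88 is radium.

Ra-228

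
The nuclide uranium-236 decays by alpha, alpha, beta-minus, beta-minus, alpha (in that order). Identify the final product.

Start: (A, Z) = (236, 92).
After α: (232, 90).
After α: (228, 88).
After β⁻: (228, 89).
After β⁻: (228, 90).
After α: (224, 88).
Z = 88 is radium.

Ra-224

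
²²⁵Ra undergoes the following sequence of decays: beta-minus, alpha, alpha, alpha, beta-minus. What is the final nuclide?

Start: (A, Z) = (225, 88).
After β⁻: (225, 89).
After α: (221, 87).
After α: (217, 85).
After α: (213, 83).
After β⁻: (213, 84).
Z = 84 is polonium.

Po-213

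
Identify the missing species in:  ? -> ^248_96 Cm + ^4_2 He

Conserve mass number: A = 248 + 4, so A = 252.
Conserve atomic number: Z = 96 + 2, so Z = 98.
Z = 98 is californium, so the species is ^252_98 Cf.

Cf-252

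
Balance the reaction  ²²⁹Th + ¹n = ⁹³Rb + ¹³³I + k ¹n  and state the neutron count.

4

Conserve mass number: 230 = 93 + 133 + k, so k = 230 − 226 = 4.
Check atomic number: 90 = 37 + 53 + 0 = 90. ✓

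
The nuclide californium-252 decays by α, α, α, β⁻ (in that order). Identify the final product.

Start: (A, Z) = (252, 98).
After α: (248, 96).
After α: (244, 94).
After α: (240, 92).
After β⁻: (240, 93).
Z = 93 is neptunium.

Np-240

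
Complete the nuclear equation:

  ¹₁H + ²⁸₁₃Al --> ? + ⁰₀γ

Si-29

Conserve mass number: 1 + 28 = A + 0, so A = 29.
Conserve atomic number: 1 + 13 = Z + 0, so Z = 14.
Z = 14 is silicon, so the species is ²⁹₁₄Si.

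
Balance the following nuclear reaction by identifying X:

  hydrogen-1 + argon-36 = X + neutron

Conserve mass number: 1 + 36 = A + 1, so A = 36.
Conserve atomic number: 1 + 18 = Z + 0, so Z = 19.
Z = 19 is potassium, so the species is potassium-36.

K-36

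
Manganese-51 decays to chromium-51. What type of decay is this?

beta-plus decay or electron capture

ΔA = 51 − 51 = 0; ΔZ = 24 − 25 = -1.
A is unchanged and Z drops by 1 — a proton has become a neutron (β⁺ emission or electron capture).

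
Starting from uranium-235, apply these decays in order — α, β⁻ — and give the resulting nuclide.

Start: (A, Z) = (235, 92).
After α: (231, 90).
After β⁻: (231, 91).
Z = 91 is protactinium.

Pa-231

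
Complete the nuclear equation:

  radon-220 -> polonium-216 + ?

alpha particle

Conserve mass number: 220 = 216 + A, so A = 4.
Conserve atomic number: 86 = 84 + Z, so Z = 2.
A = 4 and Z = 2 is helium-4 — an alpha particle.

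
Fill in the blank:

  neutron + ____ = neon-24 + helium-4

Conserve mass number: 1 + A = 24 + 4, so A = 27.
Conserve atomic number: 0 + Z = 10 + 2, so Z = 12.
Z = 12 is magnesium, so the species is magnesium-27.

Mg-27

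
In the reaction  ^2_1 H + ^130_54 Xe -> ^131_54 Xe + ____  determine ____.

Conserve mass number: 2 + 130 = 131 + A, so A = 1.
Conserve atomic number: 1 + 54 = 54 + Z, so Z = 1.
A = 1 and Z = 1 is ^1_1 H — a proton.

proton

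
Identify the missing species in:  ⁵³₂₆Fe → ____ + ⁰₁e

Mn-53

Conserve mass number: 53 = A + 0, so A = 53.
Conserve atomic number: 26 = Z + 1, so Z = 25.
Z = 25 is manganese, so the species is ⁵³₂₅Mn.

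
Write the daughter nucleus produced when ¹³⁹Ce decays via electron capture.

Electron capture: mass number changes by +0, atomic number by -1.
A: 139 = 139; Z: 58 − 1 = 57.
Z = 57 is lanthanum, so the daughter is ¹³⁹La.

La-139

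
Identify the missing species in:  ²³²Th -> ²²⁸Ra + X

alpha particle

Conserve mass number: 232 = 228 + A, so A = 4.
Conserve atomic number: 90 = 88 + Z, so Z = 2.
A = 4 and Z = 2 is ⁴He — an alpha particle.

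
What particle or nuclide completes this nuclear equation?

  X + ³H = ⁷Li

Conserve mass number: A + 3 = 7, so A = 4.
Conserve atomic number: Z + 1 = 3, so Z = 2.
A = 4 and Z = 2 is ⁴He — an alpha particle.

alpha particle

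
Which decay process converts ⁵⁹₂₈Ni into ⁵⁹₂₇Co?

ΔA = 59 − 59 = 0; ΔZ = 27 − 28 = -1.
A is unchanged and Z drops by 1 — a proton has become a neutron (β⁺ emission or electron capture).

beta-plus decay or electron capture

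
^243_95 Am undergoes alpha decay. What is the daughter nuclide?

Alpha decay: mass number changes by -4, atomic number by -2.
A: 243 − 4 = 239; Z: 95 − 2 = 93.
Z = 93 is neptunium, so the daughter is ^239_93 Np.

Np-239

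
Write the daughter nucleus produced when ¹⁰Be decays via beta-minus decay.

Beta-minus decay: mass number changes by +0, atomic number by +1.
A: 10 = 10; Z: 4 + 1 = 5.
Z = 5 is boron, so the daughter is ¹⁰B.

B-10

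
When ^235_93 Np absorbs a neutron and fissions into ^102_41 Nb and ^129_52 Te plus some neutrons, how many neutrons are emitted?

5

Conserve mass number: 236 = 102 + 129 + k, so k = 236 − 231 = 5.
Check atomic number: 93 = 41 + 52 + 0 = 93. ✓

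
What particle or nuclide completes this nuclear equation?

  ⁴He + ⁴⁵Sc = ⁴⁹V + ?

Conserve mass number: 4 + 45 = 49 + A, so A = 0.
Conserve atomic number: 2 + 21 = 23 + Z, so Z = 0.
A = 0 and Z = 0 is γ — a gamma ray.

gamma ray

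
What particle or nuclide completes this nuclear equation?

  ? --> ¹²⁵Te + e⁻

Conserve mass number: A = 125 + 0, so A = 125.
Conserve atomic number: Z = 52 − 1, so Z = 51.
Z = 51 is antimony, so the species is ¹²⁵Sb.

Sb-125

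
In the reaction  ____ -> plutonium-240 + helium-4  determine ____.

Conserve mass number: A = 240 + 4, so A = 244.
Conserve atomic number: Z = 94 + 2, so Z = 96.
Z = 96 is curium, so the species is curium-244.

Cm-244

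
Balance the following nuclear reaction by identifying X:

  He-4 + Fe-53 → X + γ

Ni-57

Conserve mass number: 4 + 53 = A + 0, so A = 57.
Conserve atomic number: 2 + 26 = Z + 0, so Z = 28.
Z = 28 is nickel, so the species is Ni-57.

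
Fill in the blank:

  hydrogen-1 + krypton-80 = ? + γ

Conserve mass number: 1 + 80 = A + 0, so A = 81.
Conserve atomic number: 1 + 36 = Z + 0, so Z = 37.
Z = 37 is rubidium, so the species is rubidium-81.

Rb-81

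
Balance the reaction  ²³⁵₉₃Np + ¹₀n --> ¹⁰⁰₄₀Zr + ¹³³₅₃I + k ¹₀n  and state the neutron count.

Conserve mass number: 236 = 100 + 133 + k, so k = 236 − 233 = 3.
Check atomic number: 93 = 40 + 53 + 0 = 93. ✓

3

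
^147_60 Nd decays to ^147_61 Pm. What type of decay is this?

ΔA = 147 − 147 = 0; ΔZ = 61 − 60 = +1.
A is unchanged and Z rises by 1 — a neutron has become a proton (β⁻ decay).

beta-minus decay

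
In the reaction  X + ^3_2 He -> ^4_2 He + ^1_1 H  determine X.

deuteron

Conserve mass number: A + 3 = 4 + 1, so A = 2.
Conserve atomic number: Z + 2 = 2 + 1, so Z = 1.
A = 2 and Z = 1 is ^2_1 H — a deuteron.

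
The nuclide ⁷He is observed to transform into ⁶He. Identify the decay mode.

ΔA = 6 − 7 = -1; ΔZ = 2 − 2 = +0.
A drops by 1 with Z unchanged — a neutron was emitted.

neutron emission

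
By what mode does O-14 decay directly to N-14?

beta-plus decay or electron capture

ΔA = 14 − 14 = 0; ΔZ = 7 − 8 = -1.
A is unchanged and Z drops by 1 — a proton has become a neutron (β⁺ emission or electron capture).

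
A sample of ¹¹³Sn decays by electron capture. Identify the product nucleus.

In-113

Electron capture: mass number changes by +0, atomic number by -1.
A: 113 = 113; Z: 50 − 1 = 49.
Z = 49 is indium, so the daughter is ¹¹³In.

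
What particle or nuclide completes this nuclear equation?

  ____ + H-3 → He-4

Conserve mass number: A + 3 = 4, so A = 1.
Conserve atomic number: Z + 1 = 2, so Z = 1.
A = 1 and Z = 1 is H-1 — a proton.

proton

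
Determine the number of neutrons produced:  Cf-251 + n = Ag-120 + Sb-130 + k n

Conserve mass number: 252 = 120 + 130 + k, so k = 252 − 250 = 2.
Check atomic number: 98 = 47 + 51 + 0 = 98. ✓

2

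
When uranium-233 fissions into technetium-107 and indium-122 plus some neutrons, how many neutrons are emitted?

4

Conserve mass number: 233 = 107 + 122 + k, so k = 233 − 229 = 4.
Check atomic number: 92 = 43 + 49 + 0 = 92. ✓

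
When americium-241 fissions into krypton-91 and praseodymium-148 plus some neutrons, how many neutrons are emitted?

2

Conserve mass number: 241 = 91 + 148 + k, so k = 241 − 239 = 2.
Check atomic number: 95 = 36 + 59 + 0 = 95. ✓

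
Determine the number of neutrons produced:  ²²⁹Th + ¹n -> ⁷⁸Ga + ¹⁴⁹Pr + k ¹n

Conserve mass number: 230 = 78 + 149 + k, so k = 230 − 227 = 3.
Check atomic number: 90 = 31 + 59 + 0 = 90. ✓

3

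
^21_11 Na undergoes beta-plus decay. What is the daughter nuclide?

Ne-21

Beta-plus decay: mass number changes by +0, atomic number by -1.
A: 21 = 21; Z: 11 − 1 = 10.
Z = 10 is neon, so the daughter is ^21_10 Ne.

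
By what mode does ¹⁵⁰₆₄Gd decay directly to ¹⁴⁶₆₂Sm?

alpha decay

ΔA = 146 − 150 = -4; ΔZ = 62 − 64 = -2.
A drops by 4 and Z drops by 2 — the signature of alpha emission.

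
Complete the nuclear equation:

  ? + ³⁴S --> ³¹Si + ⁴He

neutron

Conserve mass number: A + 34 = 31 + 4, so A = 1.
Conserve atomic number: Z + 16 = 14 + 2, so Z = 0.
A = 1 and Z = 0 is ¹n — a neutron.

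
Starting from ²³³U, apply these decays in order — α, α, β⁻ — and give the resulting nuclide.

Ac-225

Start: (A, Z) = (233, 92).
After α: (229, 90).
After α: (225, 88).
After β⁻: (225, 89).
Z = 89 is actinium.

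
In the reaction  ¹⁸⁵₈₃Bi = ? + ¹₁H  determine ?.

Pb-184

Conserve mass number: 185 = A + 1, so A = 184.
Conserve atomic number: 83 = Z + 1, so Z = 82.
Z = 82 is lead, so the species is ¹⁸⁴₈₂Pb.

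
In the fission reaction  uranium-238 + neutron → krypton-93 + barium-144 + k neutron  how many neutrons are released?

2

Conserve mass number: 239 = 93 + 144 + k, so k = 239 − 237 = 2.
Check atomic number: 92 = 36 + 56 + 0 = 92. ✓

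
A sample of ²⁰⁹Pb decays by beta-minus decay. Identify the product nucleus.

Beta-minus decay: mass number changes by +0, atomic number by +1.
A: 209 = 209; Z: 82 + 1 = 83.
Z = 83 is bismuth, so the daughter is ²⁰⁹Bi.

Bi-209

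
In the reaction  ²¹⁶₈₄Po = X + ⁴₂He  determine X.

Pb-212

Conserve mass number: 216 = A + 4, so A = 212.
Conserve atomic number: 84 = Z + 2, so Z = 82.
Z = 82 is lead, so the species is ²¹²₈₂Pb.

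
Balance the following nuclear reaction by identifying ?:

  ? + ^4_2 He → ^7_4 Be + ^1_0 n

Conserve mass number: A + 4 = 7 + 1, so A = 4.
Conserve atomic number: Z + 2 = 4 + 0, so Z = 2.
A = 4 and Z = 2 is ^4_2 He — an alpha particle.

alpha particle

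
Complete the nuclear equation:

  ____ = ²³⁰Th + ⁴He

Conserve mass number: A = 230 + 4, so A = 234.
Conserve atomic number: Z = 90 + 2, so Z = 92.
Z = 92 is uranium, so the species is ²³⁴U.

U-234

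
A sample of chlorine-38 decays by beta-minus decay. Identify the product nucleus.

Beta-minus decay: mass number changes by +0, atomic number by +1.
A: 38 = 38; Z: 17 + 1 = 18.
Z = 18 is argon, so the daughter is argon-38.

Ar-38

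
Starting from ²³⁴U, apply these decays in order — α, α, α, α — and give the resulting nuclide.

Start: (A, Z) = (234, 92).
After α: (230, 90).
After α: (226, 88).
After α: (222, 86).
After α: (218, 84).
Z = 84 is polonium.

Po-218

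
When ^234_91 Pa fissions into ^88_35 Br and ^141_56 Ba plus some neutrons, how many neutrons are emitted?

5

Conserve mass number: 234 = 88 + 141 + k, so k = 234 − 229 = 5.
Check atomic number: 91 = 35 + 56 + 0 = 91. ✓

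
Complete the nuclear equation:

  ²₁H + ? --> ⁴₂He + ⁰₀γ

Conserve mass number: 2 + A = 4 + 0, so A = 2.
Conserve atomic number: 1 + Z = 2 + 0, so Z = 1.
A = 2 and Z = 1 is ²₁H — a deuteron.

deuteron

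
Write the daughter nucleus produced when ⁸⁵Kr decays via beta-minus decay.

Rb-85

Beta-minus decay: mass number changes by +0, atomic number by +1.
A: 85 = 85; Z: 36 + 1 = 37.
Z = 37 is rubidium, so the daughter is ⁸⁵Rb.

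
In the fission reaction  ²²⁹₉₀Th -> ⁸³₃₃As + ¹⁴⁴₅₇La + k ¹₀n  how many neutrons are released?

2

Conserve mass number: 229 = 83 + 144 + k, so k = 229 − 227 = 2.
Check atomic number: 90 = 33 + 57 + 0 = 90. ✓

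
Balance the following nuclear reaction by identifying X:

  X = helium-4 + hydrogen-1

Li-5

Conserve mass number: A = 4 + 1, so A = 5.
Conserve atomic number: Z = 2 + 1, so Z = 3.
Z = 3 is lithium, so the species is lithium-5.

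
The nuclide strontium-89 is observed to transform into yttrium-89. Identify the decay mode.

ΔA = 89 − 89 = 0; ΔZ = 39 − 38 = +1.
A is unchanged and Z rises by 1 — a neutron has become a proton (β⁻ decay).

beta-minus decay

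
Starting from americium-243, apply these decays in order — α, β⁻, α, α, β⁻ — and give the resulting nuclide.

Pa-231

Start: (A, Z) = (243, 95).
After α: (239, 93).
After β⁻: (239, 94).
After α: (235, 92).
After α: (231, 90).
After β⁻: (231, 91).
Z = 91 is protactinium.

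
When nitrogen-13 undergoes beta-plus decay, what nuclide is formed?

C-13

Beta-plus decay: mass number changes by +0, atomic number by -1.
A: 13 = 13; Z: 7 − 1 = 6.
Z = 6 is carbon, so the daughter is carbon-13.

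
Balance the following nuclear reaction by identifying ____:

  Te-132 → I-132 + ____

beta-minus particle

Conserve mass number: 132 = 132 + A, so A = 0.
Conserve atomic number: 52 = 53 + Z, so Z = -1.
A = 0 and Z = -1 is e⁻ — a beta-minus particle.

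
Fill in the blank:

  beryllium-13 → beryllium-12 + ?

Conserve mass number: 13 = 12 + A, so A = 1.
Conserve atomic number: 4 = 4 + Z, so Z = 0.
A = 1 and Z = 0 is neutron — a neutron.

neutron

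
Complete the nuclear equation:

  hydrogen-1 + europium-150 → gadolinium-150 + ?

Conserve mass number: 1 + 150 = 150 + A, so A = 1.
Conserve atomic number: 1 + 63 = 64 + Z, so Z = 0.
A = 1 and Z = 0 is neutron — a neutron.

neutron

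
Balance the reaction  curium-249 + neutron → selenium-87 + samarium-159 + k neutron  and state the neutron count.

Conserve mass number: 250 = 87 + 159 + k, so k = 250 − 246 = 4.
Check atomic number: 96 = 34 + 62 + 0 = 96. ✓

4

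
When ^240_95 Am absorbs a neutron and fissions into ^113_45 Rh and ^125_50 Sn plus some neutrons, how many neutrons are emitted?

Conserve mass number: 241 = 113 + 125 + k, so k = 241 − 238 = 3.
Check atomic number: 95 = 45 + 50 + 0 = 95. ✓

3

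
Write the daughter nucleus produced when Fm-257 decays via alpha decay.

Alpha decay: mass number changes by -4, atomic number by -2.
A: 257 − 4 = 253; Z: 100 − 2 = 98.
Z = 98 is californium, so the daughter is Cf-253.

Cf-253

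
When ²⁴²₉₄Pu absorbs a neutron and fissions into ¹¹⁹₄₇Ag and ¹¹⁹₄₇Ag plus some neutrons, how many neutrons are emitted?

5

Conserve mass number: 243 = 119 + 119 + k, so k = 243 − 238 = 5.
Check atomic number: 94 = 47 + 47 + 0 = 94. ✓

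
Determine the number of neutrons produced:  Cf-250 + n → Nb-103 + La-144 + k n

Conserve mass number: 251 = 103 + 144 + k, so k = 251 − 247 = 4.
Check atomic number: 98 = 41 + 57 + 0 = 98. ✓

4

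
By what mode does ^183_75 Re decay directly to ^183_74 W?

ΔA = 183 − 183 = 0; ΔZ = 74 − 75 = -1.
A is unchanged and Z drops by 1 — a proton has become a neutron (β⁺ emission or electron capture).

beta-plus decay or electron capture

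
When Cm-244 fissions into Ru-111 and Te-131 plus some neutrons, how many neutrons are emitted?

2

Conserve mass number: 244 = 111 + 131 + k, so k = 244 − 242 = 2.
Check atomic number: 96 = 44 + 52 + 0 = 96. ✓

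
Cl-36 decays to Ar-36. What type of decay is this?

beta-minus decay

ΔA = 36 − 36 = 0; ΔZ = 18 − 17 = +1.
A is unchanged and Z rises by 1 — a neutron has become a proton (β⁻ decay).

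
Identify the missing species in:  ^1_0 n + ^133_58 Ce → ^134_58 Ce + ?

Conserve mass number: 1 + 133 = 134 + A, so A = 0.
Conserve atomic number: 0 + 58 = 58 + Z, so Z = 0.
A = 0 and Z = 0 is ^0_0 γ — a gamma ray.

gamma ray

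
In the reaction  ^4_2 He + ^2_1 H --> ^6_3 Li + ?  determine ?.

Conserve mass number: 4 + 2 = 6 + A, so A = 0.
Conserve atomic number: 2 + 1 = 3 + Z, so Z = 0.
A = 0 and Z = 0 is ^0_0 γ — a gamma ray.

gamma ray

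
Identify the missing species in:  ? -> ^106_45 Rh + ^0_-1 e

Ru-106

Conserve mass number: A = 106 + 0, so A = 106.
Conserve atomic number: Z = 45 − 1, so Z = 44.
Z = 44 is ruthenium, so the species is ^106_44 Ru.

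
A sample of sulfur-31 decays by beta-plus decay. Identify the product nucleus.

P-31

Beta-plus decay: mass number changes by +0, atomic number by -1.
A: 31 = 31; Z: 16 − 1 = 15.
Z = 15 is phosphorus, so the daughter is phosphorus-31.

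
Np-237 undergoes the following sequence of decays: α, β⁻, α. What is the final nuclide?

Th-229

Start: (A, Z) = (237, 93).
After α: (233, 91).
After β⁻: (233, 92).
After α: (229, 90).
Z = 90 is thorium.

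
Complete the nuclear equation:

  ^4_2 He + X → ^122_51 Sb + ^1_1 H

Sn-119

Conserve mass number: 4 + A = 122 + 1, so A = 119.
Conserve atomic number: 2 + Z = 51 + 1, so Z = 50.
Z = 50 is tin, so the species is ^119_50 Sn.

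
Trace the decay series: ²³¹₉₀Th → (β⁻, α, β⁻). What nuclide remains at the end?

Th-227

Start: (A, Z) = (231, 90).
After β⁻: (231, 91).
After α: (227, 89).
After β⁻: (227, 90).
Z = 90 is thorium.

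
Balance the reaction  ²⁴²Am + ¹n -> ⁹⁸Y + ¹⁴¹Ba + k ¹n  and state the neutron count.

4

Conserve mass number: 243 = 98 + 141 + k, so k = 243 − 239 = 4.
Check atomic number: 95 = 39 + 56 + 0 = 95. ✓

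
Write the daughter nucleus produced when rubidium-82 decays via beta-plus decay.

Beta-plus decay: mass number changes by +0, atomic number by -1.
A: 82 = 82; Z: 37 − 1 = 36.
Z = 36 is krypton, so the daughter is krypton-82.

Kr-82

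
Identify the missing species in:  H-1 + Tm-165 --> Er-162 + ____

Conserve mass number: 1 + 165 = 162 + A, so A = 4.
Conserve atomic number: 1 + 69 = 68 + Z, so Z = 2.
A = 4 and Z = 2 is He-4 — an alpha particle.

alpha particle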